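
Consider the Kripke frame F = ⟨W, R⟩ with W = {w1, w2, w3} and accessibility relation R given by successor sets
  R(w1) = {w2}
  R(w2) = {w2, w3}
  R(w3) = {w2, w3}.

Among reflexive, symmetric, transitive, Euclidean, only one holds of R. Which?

Euclidean

Reflexive: no — w1 is not related to itself.
Symmetric: no — w1 R w2 but not w2 R w1.
Transitive: no — w1 R w2 and w2 R w3, but not w1 R w3.
Euclidean: yes — any two successors of a common world are R-related.
Only Euclidean holds.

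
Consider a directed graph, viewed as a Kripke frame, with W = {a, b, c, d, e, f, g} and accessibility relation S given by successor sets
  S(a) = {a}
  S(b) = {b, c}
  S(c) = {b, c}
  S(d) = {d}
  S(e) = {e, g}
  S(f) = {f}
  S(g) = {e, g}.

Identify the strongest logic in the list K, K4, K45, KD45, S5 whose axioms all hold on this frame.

S5

Transitive (axiom 4): yes — every two-step S-path is closed by a direct edge.
Euclidean (axiom 5): yes — any two successors of a common world are S-related.
Serial (axiom D): yes — every world has a successor (e.g. a S a).
Reflexive (axiom T): yes — every world is S-related to itself.
So F validates K, K4, K45, KD45, S5. The strongest is S5.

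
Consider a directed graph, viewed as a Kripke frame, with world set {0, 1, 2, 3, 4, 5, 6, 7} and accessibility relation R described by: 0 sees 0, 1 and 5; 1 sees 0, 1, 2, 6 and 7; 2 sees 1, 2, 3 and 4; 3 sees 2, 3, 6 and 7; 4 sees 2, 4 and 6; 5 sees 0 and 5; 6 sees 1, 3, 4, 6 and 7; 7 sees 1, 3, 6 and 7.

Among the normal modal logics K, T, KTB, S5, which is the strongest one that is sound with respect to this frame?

Reflexive (axiom T): yes — every world is R-related to itself.
Symmetric (axiom B): yes — every pair in R has its reverse in R.
Euclidean (axiom 5): no — 0 R 1 and 0 R 5, but not 1 R 5.
So F validates K, T, KTB; S5 would additionally require R to be Euclidean. The strongest is KTB.

KTB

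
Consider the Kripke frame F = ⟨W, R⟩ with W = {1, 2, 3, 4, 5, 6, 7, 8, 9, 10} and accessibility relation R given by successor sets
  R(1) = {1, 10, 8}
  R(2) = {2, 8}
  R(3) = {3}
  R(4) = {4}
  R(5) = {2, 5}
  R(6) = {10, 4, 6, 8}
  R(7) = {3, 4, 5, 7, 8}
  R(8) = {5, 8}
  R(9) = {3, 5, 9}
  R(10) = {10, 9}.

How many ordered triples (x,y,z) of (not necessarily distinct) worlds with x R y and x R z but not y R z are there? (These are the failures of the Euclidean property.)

Enumerating: (1,10,1), (1,10,8), (1,8,1), (1,8,10), (10,9,10), (2,8,2), (5,2,5), (6,10,4), (6,10,6), (6,10,8), (6,4,10), (6,4,6), … and 24 more.
Total: 36.

36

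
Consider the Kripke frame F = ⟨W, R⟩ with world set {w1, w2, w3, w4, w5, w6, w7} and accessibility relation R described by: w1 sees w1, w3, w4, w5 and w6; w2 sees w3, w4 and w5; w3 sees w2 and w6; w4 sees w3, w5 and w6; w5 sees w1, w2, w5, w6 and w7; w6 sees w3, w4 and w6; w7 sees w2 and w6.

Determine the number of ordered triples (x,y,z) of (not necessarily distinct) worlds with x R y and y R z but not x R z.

33

Enumerating: (w1,w3,w2), (w1,w5,w2), (w1,w5,w7), (w2,w3,w2), (w2,w3,w6), (w2,w4,w6), (w2,w5,w1), (w2,w5,w2), (w2,w5,w6), (w2,w5,w7), (w3,w2,w3), (w3,w2,w4), … and 21 more.
Total: 33.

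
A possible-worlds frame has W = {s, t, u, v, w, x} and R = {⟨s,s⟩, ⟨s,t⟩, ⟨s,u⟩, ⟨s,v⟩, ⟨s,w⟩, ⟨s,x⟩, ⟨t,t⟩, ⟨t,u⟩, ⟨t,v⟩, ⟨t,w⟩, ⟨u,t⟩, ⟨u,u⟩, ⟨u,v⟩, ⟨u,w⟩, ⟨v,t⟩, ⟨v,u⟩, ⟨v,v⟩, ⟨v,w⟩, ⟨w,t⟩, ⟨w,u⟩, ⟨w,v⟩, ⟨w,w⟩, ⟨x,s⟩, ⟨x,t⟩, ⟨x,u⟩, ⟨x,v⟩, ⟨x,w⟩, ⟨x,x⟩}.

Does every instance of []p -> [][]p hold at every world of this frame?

The schema 4 characterises exactly the transitive frames.
Transitive: yes — every two-step R-path is closed by a direct edge.

Yes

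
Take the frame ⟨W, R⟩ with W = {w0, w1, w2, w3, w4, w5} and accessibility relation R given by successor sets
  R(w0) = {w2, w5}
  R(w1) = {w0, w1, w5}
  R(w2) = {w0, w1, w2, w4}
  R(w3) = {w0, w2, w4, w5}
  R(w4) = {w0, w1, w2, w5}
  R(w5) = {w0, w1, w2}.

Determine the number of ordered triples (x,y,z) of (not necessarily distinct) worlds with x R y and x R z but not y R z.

Enumerating: (w0,w2,w5), (w0,w5,w5), (w1,w0,w0), (w1,w0,w1), (w1,w5,w5), (w2,w0,w0), (w2,w0,w1), (w2,w0,w4), (w2,w1,w2), (w2,w1,w4), (w2,w4,w4), (w3,w0,w0), … and 13 more.
Total: 25.

25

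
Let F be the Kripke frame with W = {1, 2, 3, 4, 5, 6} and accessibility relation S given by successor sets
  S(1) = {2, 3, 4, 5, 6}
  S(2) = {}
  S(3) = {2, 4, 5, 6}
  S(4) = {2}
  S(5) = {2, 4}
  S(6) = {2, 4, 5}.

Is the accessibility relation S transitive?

Yes

Transitive: yes — every two-step S-path is closed by a direct edge.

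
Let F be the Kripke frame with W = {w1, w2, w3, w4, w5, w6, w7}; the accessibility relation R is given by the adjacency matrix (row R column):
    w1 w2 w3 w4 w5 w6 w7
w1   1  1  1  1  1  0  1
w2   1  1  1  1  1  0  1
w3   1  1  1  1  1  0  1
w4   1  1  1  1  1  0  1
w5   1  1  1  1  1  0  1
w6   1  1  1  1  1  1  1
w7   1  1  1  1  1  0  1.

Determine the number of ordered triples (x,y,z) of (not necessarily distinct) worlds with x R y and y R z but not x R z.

0

R is transitive; there are no such tuples.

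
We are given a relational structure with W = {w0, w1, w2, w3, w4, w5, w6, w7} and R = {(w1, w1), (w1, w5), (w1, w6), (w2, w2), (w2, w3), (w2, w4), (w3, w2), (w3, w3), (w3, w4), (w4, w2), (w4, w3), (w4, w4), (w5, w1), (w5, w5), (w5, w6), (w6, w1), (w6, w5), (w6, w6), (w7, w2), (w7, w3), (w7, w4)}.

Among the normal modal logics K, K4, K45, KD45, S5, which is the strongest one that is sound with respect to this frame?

Transitive (axiom 4): yes — every two-step R-path is closed by a direct edge.
Euclidean (axiom 5): yes — any two successors of a common world are R-related.
Serial (axiom D): no — w0 has no R-successor.
Reflexive (axiom T): no — w0 is not related to itself.
So F validates K, K4, K45; KD45 would additionally require R to be serial. The strongest is K45.

K45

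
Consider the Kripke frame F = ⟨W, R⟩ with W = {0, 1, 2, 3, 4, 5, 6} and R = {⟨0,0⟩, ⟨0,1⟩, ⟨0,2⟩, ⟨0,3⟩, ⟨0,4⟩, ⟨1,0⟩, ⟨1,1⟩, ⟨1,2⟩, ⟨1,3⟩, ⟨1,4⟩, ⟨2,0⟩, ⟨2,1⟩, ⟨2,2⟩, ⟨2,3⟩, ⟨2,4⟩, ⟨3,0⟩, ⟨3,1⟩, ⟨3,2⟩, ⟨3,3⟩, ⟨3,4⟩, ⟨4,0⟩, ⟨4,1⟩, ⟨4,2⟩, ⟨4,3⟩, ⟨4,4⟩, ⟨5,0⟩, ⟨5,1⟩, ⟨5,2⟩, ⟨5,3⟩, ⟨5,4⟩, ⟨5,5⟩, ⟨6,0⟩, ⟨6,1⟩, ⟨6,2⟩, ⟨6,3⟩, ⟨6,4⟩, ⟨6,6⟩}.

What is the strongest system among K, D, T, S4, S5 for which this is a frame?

Serial (axiom D): yes — every world has a successor (e.g. 0 R 0).
Reflexive (axiom T): yes — every world is R-related to itself.
Transitive (axiom 4): yes — every two-step R-path is closed by a direct edge.
Euclidean (axiom 5): no — 5 R 0 and 5 R 5, but not 0 R 5.
So F validates K, D, T, S4; S5 would additionally require R to be Euclidean. The strongest is S4.

S4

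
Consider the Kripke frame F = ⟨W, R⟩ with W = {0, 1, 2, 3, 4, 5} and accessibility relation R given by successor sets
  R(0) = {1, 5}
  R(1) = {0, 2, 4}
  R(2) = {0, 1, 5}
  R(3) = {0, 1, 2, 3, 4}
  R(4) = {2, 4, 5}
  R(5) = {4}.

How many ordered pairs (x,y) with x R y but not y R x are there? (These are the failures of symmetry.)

Enumerating: (0,5), (1,4), (2,0), (2,5), (3,0), (3,1), (3,2), (3,4), (4,2).

9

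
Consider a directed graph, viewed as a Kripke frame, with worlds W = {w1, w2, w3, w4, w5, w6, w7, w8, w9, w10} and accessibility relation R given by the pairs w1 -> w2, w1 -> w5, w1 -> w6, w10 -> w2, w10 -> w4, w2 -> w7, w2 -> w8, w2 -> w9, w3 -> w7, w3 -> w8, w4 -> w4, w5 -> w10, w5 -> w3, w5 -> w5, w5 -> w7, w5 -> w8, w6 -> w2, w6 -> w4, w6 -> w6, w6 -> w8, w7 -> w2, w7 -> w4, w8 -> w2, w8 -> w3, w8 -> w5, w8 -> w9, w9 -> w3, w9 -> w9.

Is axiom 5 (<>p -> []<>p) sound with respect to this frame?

No

By correspondence theory, 5 is valid on a frame iff R is Euclidean.
Euclidean: no — w1 R w2 and w1 R w5, but not w2 R w5.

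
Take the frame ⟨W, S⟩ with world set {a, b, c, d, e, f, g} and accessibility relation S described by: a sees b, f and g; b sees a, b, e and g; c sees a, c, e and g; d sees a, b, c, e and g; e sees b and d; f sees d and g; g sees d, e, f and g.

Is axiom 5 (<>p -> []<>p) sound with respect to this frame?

No

The schema 5 characterises exactly the Euclidean frames.
Euclidean: no — a S b and a S f, but not b S f.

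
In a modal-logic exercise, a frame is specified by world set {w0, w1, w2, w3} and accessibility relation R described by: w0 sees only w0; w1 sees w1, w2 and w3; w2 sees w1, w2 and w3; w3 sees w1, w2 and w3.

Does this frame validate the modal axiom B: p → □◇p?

Yes

The schema B characterises exactly the symmetric frames.
Symmetric: yes — every pair in R has its reverse in R.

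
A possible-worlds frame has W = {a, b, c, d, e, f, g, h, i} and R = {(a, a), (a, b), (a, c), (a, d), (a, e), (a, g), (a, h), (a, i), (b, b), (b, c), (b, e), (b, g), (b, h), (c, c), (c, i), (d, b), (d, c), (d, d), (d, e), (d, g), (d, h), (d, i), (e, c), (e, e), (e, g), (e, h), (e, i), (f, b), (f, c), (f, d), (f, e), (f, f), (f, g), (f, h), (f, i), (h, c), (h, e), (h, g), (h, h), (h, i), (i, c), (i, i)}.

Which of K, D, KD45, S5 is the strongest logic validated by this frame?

K

Serial (axiom D): no — g has no R-successor.
Transitive (axiom 4): no — b R c and c R i, but not b R i.
Euclidean (axiom 5): no — a R b and a R d, but not b R d.
Reflexive (axiom T): no — g is not related to itself.
So F validates K; D would additionally require R to be serial. The strongest is K.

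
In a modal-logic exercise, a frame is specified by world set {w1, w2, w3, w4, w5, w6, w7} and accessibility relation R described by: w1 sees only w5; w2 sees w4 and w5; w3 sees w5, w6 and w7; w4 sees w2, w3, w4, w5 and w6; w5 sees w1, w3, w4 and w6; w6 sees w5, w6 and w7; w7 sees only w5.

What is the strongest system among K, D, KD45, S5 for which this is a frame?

Serial (axiom D): yes — every world has a successor (e.g. w1 R w5).
Transitive (axiom 4): no — w1 R w5 and w5 R w3, but not w1 R w3.
Euclidean (axiom 5): no — w3 R w5 and w3 R w7, but not w5 R w7.
Reflexive (axiom T): no — w1 is not related to itself.
So F validates K, D; KD45 would additionally require R to be Euclidean and transitive. The strongest is D.

D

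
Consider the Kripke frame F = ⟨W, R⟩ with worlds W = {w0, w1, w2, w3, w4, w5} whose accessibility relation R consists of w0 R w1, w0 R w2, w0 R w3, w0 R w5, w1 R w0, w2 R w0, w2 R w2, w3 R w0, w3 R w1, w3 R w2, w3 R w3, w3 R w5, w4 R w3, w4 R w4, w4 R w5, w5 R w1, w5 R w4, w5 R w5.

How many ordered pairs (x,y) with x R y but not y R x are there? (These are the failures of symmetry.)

Enumerating: (w0,w5), (w3,w1), (w3,w2), (w3,w5), (w4,w3), (w5,w1).

6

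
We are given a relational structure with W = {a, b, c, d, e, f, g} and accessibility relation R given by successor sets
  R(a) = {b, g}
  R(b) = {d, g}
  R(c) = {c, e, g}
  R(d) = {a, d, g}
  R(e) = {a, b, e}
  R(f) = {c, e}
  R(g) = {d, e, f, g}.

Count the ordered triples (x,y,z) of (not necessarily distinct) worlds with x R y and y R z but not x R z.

24

Enumerating: (a,b,d), (a,g,d), (a,g,e), (a,g,f), (b,d,a), (b,g,e), (b,g,f), (c,e,a), (c,e,b), (c,g,d), (c,g,f), (d,a,b), … and 12 more.
Total: 24.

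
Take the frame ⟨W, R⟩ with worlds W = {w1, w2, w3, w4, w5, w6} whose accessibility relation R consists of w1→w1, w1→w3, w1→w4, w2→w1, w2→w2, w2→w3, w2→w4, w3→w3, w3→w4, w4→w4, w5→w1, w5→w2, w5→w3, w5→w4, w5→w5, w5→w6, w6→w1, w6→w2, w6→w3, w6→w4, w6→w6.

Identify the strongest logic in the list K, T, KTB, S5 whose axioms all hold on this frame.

Reflexive (axiom T): yes — every world is R-related to itself.
Symmetric (axiom B): no — w1 R w3 but not w3 R w1.
Euclidean (axiom 5): no — w1 R w4 and w1 R w3, but not w4 R w3.
So F validates K, T; KTB would additionally require R to be symmetric. The strongest is T.

T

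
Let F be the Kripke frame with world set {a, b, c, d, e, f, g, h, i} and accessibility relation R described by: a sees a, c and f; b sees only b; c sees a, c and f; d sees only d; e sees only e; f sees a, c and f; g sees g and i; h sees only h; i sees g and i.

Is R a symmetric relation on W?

Symmetric: yes — every pair in R has its reverse in R.

Yes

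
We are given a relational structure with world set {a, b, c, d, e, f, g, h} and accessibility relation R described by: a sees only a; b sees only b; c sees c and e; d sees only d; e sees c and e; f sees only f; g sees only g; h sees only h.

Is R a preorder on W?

Reflexive: yes — every world is R-related to itself.
Transitive: yes — every two-step R-path is closed by a direct edge.
So R is a preorder.

Yes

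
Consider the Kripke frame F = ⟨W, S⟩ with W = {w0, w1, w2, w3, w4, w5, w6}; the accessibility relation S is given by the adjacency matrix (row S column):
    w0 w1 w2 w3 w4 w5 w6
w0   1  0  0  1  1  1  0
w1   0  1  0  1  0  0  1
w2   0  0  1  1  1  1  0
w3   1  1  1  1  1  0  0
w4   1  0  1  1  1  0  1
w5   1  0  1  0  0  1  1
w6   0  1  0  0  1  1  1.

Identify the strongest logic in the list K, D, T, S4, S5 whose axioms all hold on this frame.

T

Serial (axiom D): yes — every world has a successor (e.g. w0 S w0).
Reflexive (axiom T): yes — every world is S-related to itself.
Transitive (axiom 4): no — w0 S w3 and w3 S w1, but not w0 S w1.
Euclidean (axiom 5): no — w0 S w3 and w0 S w5, but not w3 S w5.
So F validates K, D, T; S4 would additionally require S to be transitive. The strongest is T.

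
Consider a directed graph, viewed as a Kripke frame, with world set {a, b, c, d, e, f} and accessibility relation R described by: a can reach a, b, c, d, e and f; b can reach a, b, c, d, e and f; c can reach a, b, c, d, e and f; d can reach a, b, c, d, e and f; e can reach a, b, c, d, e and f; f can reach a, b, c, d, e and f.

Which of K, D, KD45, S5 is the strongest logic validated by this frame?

Serial (axiom D): yes — every world has a successor (e.g. a R a).
Transitive (axiom 4): yes — every two-step R-path is closed by a direct edge.
Euclidean (axiom 5): yes — any two successors of a common world are R-related.
Reflexive (axiom T): yes — every world is R-related to itself.
So F validates K, D, KD45, S5. The strongest is S5.

S5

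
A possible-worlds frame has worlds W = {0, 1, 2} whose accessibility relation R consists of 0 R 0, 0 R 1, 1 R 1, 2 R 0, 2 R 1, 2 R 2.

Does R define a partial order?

Reflexive: yes — every world is R-related to itself.
Transitive: yes — every two-step R-path is closed by a direct edge.
Antisymmetric: yes — no distinct pair is related both ways.
So R is a partial order.

Yes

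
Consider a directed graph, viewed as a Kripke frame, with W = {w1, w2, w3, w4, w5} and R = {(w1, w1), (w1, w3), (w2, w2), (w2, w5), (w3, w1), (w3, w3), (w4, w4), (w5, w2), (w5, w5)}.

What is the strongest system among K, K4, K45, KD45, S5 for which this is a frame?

S5

Transitive (axiom 4): yes — every two-step R-path is closed by a direct edge.
Euclidean (axiom 5): yes — any two successors of a common world are R-related.
Serial (axiom D): yes — every world has a successor (e.g. w1 R w1).
Reflexive (axiom T): yes — every world is R-related to itself.
So F validates K, K4, K45, KD45, S5. The strongest is S5.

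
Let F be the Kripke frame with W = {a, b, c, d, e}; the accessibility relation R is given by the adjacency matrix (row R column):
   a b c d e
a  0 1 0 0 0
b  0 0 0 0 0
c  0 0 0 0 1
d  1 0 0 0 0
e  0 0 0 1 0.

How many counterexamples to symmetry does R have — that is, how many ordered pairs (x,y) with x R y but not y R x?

Enumerating: (a,b), (c,e), (d,a), (e,d).

4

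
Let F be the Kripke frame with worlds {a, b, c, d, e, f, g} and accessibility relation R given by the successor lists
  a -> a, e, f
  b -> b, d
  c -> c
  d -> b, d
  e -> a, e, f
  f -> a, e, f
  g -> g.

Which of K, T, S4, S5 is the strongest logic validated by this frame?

S5

Reflexive (axiom T): yes — every world is R-related to itself.
Transitive (axiom 4): yes — every two-step R-path is closed by a direct edge.
Euclidean (axiom 5): yes — any two successors of a common world are R-related.
So F validates K, T, S4, S5. The strongest is S5.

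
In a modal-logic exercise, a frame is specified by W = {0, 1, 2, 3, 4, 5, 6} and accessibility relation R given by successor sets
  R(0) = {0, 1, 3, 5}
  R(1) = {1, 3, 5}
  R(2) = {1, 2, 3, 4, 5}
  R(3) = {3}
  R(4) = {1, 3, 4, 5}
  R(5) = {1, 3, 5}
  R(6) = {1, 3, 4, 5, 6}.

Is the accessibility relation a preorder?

Reflexive: yes — every world is R-related to itself.
Transitive: yes — every two-step R-path is closed by a direct edge.
So R is a preorder.

Yes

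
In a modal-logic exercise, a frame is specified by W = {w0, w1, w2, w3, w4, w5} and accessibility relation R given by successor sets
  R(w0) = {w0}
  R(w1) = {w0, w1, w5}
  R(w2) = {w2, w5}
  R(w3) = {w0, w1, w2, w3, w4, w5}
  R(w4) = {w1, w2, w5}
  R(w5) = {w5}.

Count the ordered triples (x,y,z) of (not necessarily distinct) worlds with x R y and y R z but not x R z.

1

Enumerating: (w4,w1,w0).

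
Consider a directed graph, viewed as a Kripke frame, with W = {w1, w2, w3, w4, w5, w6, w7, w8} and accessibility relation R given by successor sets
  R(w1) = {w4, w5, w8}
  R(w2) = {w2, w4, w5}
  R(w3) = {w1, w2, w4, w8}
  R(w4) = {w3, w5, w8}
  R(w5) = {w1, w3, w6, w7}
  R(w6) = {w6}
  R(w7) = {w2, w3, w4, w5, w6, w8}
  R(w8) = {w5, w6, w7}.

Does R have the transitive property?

No

Transitive: no — w1 R w4 and w4 R w3, but not w1 R w3.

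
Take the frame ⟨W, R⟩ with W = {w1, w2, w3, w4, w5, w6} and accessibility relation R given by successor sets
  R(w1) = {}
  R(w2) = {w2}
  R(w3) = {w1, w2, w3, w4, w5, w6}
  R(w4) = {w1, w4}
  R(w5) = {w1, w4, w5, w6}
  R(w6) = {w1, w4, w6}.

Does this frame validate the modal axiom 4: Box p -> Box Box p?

Yes

The schema 4 characterises exactly the transitive frames.
Transitive: yes — every two-step R-path is closed by a direct edge.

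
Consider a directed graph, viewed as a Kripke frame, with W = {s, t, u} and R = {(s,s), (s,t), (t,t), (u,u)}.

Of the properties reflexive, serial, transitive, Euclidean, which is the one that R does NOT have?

Euclidean

Reflexive: yes — every world is R-related to itself.
Serial: yes — every world has a successor (e.g. s R s).
Transitive: yes — every two-step R-path is closed by a direct edge.
Euclidean: no — s R t and s R s, but not t R s.
Only Euclidean fails.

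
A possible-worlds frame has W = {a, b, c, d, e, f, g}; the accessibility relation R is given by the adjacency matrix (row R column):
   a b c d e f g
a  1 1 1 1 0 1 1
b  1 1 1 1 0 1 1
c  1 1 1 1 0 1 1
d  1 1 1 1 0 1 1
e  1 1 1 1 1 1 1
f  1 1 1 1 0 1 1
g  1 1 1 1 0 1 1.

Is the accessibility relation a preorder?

Yes

Reflexive: yes — every world is R-related to itself.
Transitive: yes — every two-step R-path is closed by a direct edge.
So R is a preorder.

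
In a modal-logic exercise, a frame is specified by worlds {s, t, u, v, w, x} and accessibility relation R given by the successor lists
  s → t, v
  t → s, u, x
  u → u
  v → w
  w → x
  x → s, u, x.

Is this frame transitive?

Transitive: no — s R t and t R u, but not s R u.

No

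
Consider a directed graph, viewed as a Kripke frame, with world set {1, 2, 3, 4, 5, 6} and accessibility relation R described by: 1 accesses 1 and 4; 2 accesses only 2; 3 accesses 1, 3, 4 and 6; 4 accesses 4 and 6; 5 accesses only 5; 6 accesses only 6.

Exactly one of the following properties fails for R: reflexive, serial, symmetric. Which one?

Reflexive: yes — every world is R-related to itself.
Serial: yes — every world has a successor (e.g. 1 R 1).
Symmetric: no — 1 R 4 but not 4 R 1.
Only symmetric fails.

symmetric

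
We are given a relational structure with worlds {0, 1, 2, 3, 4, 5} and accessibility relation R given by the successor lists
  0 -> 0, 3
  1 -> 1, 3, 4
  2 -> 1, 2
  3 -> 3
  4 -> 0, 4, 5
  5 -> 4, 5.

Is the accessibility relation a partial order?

No

Reflexive: yes — every world is R-related to itself.
Transitive: no — 1 R 4 and 4 R 0, but not 1 R 0.
Antisymmetric: no — 4 R 5 and 5 R 4 with 4 ≠ 5.
So R is not a partial order.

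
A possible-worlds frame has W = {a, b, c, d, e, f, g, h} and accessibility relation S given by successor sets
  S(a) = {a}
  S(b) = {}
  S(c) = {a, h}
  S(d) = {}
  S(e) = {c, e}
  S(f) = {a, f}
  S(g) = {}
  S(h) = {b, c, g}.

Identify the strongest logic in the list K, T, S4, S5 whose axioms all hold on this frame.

Reflexive (axiom T): no — b is not related to itself.
Transitive (axiom 4): no — c S h and h S b, but not c S b.
Euclidean (axiom 5): no — c S a and c S h, but not a S h.
So F validates K; T would additionally require S to be reflexive. The strongest is K.

K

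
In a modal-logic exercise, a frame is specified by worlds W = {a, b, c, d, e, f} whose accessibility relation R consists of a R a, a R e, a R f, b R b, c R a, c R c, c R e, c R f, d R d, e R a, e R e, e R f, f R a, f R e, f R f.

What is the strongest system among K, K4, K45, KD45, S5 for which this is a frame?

K4

Transitive (axiom 4): yes — every two-step R-path is closed by a direct edge.
Euclidean (axiom 5): no — c R a and c R c, but not a R c.
Serial (axiom D): yes — every world has a successor (e.g. a R a).
Reflexive (axiom T): yes — every world is R-related to itself.
So F validates K, K4; K45 would additionally require R to be Euclidean. The strongest is K4.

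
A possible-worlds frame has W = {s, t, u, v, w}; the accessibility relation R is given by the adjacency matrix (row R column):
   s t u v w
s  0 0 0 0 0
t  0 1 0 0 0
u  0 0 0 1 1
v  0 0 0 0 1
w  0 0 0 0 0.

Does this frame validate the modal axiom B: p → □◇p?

By correspondence theory, B is valid on a frame iff R is symmetric.
Symmetric: no — u R v but not v R u.

No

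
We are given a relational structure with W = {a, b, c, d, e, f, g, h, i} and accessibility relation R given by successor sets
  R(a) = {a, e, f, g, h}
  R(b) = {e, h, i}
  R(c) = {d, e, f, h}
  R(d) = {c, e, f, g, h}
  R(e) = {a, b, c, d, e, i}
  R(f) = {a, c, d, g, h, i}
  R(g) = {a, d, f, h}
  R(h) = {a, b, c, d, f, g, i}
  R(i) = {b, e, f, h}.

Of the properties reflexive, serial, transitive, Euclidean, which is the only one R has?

Reflexive: no — b is not related to itself.
Serial: yes — every world has a successor (e.g. a R a).
Transitive: no — a R e and e R b, but not a R b.
Euclidean: no — a R e and a R f, but not e R f.
Only serial holds.

serial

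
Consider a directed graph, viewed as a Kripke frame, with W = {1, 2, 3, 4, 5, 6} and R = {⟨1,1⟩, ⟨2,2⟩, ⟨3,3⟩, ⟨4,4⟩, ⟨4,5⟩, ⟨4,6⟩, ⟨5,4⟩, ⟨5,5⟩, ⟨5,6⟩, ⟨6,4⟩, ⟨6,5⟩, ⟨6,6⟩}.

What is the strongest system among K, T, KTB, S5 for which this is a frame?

S5

Reflexive (axiom T): yes — every world is R-related to itself.
Symmetric (axiom B): yes — every pair in R has its reverse in R.
Euclidean (axiom 5): yes — any two successors of a common world are R-related.
So F validates K, T, KTB, S5. The strongest is S5.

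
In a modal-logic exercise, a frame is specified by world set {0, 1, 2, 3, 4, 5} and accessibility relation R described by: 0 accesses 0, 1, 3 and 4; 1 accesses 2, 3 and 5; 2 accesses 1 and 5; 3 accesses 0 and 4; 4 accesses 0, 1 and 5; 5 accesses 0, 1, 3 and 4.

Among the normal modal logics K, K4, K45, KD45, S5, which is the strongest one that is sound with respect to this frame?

K

Transitive (axiom 4): no — 0 R 1 and 1 R 2, but not 0 R 2.
Euclidean (axiom 5): no — 0 R 1 and 0 R 4, but not 1 R 4.
Serial (axiom D): yes — every world has a successor (e.g. 0 R 0).
Reflexive (axiom T): no — 1 is not related to itself.
So F validates K; K4 would additionally require R to be transitive. The strongest is K.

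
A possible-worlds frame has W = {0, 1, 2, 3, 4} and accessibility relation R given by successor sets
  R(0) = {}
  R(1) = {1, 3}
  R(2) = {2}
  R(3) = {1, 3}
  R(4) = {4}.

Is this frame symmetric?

Symmetric: yes — every pair in R has its reverse in R.

Yes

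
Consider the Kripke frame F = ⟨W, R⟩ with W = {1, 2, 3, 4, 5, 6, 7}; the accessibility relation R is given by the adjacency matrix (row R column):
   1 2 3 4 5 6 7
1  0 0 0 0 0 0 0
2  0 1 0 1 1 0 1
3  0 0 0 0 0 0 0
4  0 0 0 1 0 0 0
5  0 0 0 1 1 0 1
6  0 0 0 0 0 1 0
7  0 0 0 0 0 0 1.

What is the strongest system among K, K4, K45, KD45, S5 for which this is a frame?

K4

Transitive (axiom 4): yes — every two-step R-path is closed by a direct edge.
Euclidean (axiom 5): no — 2 R 4 and 2 R 5, but not 4 R 5.
Serial (axiom D): no — 1 has no R-successor.
Reflexive (axiom T): no — 1 is not related to itself.
So F validates K, K4; K45 would additionally require R to be Euclidean. The strongest is K4.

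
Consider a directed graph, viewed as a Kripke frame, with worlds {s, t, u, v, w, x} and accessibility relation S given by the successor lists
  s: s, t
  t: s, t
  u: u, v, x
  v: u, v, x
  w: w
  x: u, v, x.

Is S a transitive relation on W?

Transitive: yes — every two-step S-path is closed by a direct edge.

Yes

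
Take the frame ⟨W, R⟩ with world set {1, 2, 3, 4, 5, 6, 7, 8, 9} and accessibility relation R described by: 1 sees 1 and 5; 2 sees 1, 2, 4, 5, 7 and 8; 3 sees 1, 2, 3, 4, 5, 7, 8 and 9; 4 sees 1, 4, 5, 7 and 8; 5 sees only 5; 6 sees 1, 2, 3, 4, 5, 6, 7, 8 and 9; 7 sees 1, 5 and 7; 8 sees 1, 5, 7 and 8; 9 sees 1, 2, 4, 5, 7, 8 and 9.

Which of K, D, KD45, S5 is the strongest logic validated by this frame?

Serial (axiom D): yes — every world has a successor (e.g. 1 R 1).
Transitive (axiom 4): yes — every two-step R-path is closed by a direct edge.
Euclidean (axiom 5): no — 2 R 1 and 2 R 4, but not 1 R 4.
Reflexive (axiom T): yes — every world is R-related to itself.
So F validates K, D; KD45 would additionally require R to be Euclidean. The strongest is D.

D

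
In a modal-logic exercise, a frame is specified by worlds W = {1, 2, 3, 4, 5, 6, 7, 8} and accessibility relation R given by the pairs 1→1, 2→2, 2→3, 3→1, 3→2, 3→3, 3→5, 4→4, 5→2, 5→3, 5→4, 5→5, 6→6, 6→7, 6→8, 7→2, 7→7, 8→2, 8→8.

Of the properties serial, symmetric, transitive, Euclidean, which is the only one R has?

Serial: yes — every world has a successor (e.g. 1 R 1).
Symmetric: no — 3 R 1 but not 1 R 3.
Transitive: no — 2 R 3 and 3 R 1, but not 2 R 1.
Euclidean: no — 3 R 1 and 3 R 2, but not 1 R 2.
Only serial holds.

serial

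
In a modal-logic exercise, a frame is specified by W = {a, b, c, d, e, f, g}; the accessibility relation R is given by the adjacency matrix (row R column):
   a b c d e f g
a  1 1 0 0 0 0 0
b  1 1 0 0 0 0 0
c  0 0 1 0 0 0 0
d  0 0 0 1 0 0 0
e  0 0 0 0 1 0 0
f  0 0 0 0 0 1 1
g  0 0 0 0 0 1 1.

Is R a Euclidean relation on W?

Yes

Euclidean: yes — any two successors of a common world are R-related.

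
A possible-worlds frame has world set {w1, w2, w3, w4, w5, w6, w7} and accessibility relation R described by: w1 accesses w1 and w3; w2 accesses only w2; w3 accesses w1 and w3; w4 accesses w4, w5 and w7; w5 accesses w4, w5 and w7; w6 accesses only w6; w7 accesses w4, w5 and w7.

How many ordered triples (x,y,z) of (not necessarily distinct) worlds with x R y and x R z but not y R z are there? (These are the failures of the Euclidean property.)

R is Euclidean; there are no such tuples.

0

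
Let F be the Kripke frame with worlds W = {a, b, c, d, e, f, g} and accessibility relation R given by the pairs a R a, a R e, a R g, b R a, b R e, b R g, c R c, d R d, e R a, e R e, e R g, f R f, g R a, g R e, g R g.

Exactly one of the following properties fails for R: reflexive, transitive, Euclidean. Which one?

Reflexive: no — b is not related to itself.
Transitive: yes — every two-step R-path is closed by a direct edge.
Euclidean: yes — any two successors of a common world are R-related.
Only reflexive fails.

reflexive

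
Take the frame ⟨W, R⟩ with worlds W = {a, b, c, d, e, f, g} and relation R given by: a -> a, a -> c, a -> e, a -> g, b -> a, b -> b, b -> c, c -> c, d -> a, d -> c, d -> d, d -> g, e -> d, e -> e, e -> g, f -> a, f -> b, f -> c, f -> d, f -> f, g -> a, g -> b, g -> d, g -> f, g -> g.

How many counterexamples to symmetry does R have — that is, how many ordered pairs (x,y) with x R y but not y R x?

Enumerating: (a,c), (a,e), (b,a), (b,c), (d,a), (d,c), (e,d), (e,g), (f,a), (f,b), (f,c), (f,d), (g,b), (g,f).

14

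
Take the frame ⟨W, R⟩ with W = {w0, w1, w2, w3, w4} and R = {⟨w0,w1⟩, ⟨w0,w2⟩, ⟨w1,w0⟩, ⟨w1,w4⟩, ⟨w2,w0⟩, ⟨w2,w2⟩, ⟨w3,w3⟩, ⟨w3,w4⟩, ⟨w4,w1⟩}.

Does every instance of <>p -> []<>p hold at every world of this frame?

No

The schema 5 characterises exactly the Euclidean frames.
Euclidean: no — w0 R w1 and w0 R w2, but not w1 R w2.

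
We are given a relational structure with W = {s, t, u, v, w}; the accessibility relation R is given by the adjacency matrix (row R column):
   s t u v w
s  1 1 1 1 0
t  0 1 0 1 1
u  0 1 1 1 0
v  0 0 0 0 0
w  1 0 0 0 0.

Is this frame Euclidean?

No

Euclidean: no — s R t and s R u, but not t R u.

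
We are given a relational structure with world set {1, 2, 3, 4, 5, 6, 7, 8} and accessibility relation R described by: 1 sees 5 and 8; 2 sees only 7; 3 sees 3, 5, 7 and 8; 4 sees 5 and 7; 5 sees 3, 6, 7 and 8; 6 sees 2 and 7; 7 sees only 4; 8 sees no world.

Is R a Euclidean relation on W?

Euclidean: no — 1 R 8 and 1 R 5, but not 8 R 5.

No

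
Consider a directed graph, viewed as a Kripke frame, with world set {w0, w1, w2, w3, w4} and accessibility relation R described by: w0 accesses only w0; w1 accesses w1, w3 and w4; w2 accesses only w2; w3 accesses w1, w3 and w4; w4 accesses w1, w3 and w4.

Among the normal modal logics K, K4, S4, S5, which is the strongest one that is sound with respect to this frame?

S5

Transitive (axiom 4): yes — every two-step R-path is closed by a direct edge.
Reflexive (axiom T): yes — every world is R-related to itself.
Euclidean (axiom 5): yes — any two successors of a common world are R-related.
So F validates K, K4, S4, S5. The strongest is S5.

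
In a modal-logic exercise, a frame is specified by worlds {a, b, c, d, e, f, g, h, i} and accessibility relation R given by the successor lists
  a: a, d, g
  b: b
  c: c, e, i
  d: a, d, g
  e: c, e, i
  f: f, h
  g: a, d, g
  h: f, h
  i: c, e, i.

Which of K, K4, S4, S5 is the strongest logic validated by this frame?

Transitive (axiom 4): yes — every two-step R-path is closed by a direct edge.
Reflexive (axiom T): yes — every world is R-related to itself.
Euclidean (axiom 5): yes — any two successors of a common world are R-related.
So F validates K, K4, S4, S5. The strongest is S5.

S5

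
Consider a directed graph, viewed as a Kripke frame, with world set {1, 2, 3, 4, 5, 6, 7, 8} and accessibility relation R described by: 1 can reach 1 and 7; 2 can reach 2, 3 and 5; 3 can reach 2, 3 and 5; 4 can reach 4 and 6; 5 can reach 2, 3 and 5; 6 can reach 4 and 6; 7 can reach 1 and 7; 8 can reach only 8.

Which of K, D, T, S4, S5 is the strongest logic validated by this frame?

Serial (axiom D): yes — every world has a successor (e.g. 1 R 1).
Reflexive (axiom T): yes — every world is R-related to itself.
Transitive (axiom 4): yes — every two-step R-path is closed by a direct edge.
Euclidean (axiom 5): yes — any two successors of a common world are R-related.
So F validates K, D, T, S4, S5. The strongest is S5.

S5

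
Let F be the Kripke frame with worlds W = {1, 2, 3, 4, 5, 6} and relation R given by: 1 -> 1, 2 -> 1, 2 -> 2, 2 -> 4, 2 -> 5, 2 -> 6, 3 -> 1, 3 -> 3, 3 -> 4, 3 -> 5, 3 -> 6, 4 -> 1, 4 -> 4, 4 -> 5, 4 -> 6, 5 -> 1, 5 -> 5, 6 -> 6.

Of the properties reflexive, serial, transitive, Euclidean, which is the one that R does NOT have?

Euclidean

Reflexive: yes — every world is R-related to itself.
Serial: yes — every world has a successor (e.g. 1 R 1).
Transitive: yes — every two-step R-path is closed by a direct edge.
Euclidean: no — 2 R 1 and 2 R 4, but not 1 R 4.
Only Euclidean fails.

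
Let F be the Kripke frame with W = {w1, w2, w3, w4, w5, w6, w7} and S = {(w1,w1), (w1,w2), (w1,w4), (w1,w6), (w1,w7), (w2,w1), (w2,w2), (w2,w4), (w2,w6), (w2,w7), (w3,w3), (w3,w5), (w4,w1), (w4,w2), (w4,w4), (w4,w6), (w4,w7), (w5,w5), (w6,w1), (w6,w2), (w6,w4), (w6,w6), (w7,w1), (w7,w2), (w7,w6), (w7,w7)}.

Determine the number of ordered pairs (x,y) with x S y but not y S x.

3

Enumerating: (w3,w5), (w4,w7), (w7,w6).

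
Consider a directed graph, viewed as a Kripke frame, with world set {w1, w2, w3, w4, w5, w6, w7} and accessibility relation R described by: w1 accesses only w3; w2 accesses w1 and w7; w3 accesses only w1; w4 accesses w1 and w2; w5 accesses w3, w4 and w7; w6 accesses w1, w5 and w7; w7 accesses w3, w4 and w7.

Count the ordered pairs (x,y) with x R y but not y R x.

Enumerating: (w2,w1), (w2,w7), (w4,w1), (w4,w2), (w5,w3), (w5,w4), (w5,w7), (w6,w1), (w6,w5), (w6,w7), (w7,w3), (w7,w4).

12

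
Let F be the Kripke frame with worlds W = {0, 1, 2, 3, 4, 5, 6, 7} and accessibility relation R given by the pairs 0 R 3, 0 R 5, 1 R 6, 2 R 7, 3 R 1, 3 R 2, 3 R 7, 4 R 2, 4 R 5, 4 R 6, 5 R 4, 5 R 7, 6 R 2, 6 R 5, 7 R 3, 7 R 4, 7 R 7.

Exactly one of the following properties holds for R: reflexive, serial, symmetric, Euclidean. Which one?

serial

Reflexive: no — 0 is not related to itself.
Serial: yes — every world has a successor (e.g. 0 R 3).
Symmetric: no — 0 R 3 but not 3 R 0.
Euclidean: no — 0 R 3 and 0 R 5, but not 3 R 5.
Only serial holds.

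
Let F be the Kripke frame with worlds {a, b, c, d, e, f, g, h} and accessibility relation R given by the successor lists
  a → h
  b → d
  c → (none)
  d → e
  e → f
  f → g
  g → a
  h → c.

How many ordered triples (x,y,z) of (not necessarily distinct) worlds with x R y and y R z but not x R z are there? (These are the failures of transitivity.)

6

Enumerating: (a,h,c), (b,d,e), (d,e,f), (e,f,g), (f,g,a), (g,a,h).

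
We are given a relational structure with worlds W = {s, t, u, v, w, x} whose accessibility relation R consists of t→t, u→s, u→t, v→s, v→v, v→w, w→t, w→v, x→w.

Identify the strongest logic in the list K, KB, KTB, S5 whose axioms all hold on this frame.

K

Symmetric (axiom B): no — u R s but not s R u.
Reflexive (axiom T): no — s is not related to itself.
Euclidean (axiom 5): no — u R s and u R t, but not s R t.
So F validates K; KB would additionally require R to be symmetric. The strongest is K.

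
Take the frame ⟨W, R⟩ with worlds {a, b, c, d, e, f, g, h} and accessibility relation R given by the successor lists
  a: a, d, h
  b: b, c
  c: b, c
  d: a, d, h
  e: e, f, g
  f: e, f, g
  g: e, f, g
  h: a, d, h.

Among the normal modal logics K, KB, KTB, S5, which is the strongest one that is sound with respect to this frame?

S5

Symmetric (axiom B): yes — every pair in R has its reverse in R.
Reflexive (axiom T): yes — every world is R-related to itself.
Euclidean (axiom 5): yes — any two successors of a common world are R-related.
So F validates K, KB, KTB, S5. The strongest is S5.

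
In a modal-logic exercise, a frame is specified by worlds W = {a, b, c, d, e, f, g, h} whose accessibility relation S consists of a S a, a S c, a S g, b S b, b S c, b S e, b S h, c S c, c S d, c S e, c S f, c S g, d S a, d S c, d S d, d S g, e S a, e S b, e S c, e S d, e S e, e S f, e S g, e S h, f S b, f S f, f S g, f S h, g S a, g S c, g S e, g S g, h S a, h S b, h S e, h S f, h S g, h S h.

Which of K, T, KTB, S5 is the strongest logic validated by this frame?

T

Reflexive (axiom T): yes — every world is S-related to itself.
Symmetric (axiom B): no — a S c but not c S a.
Euclidean (axiom 5): no — b S c and b S h, but not c S h.
So F validates K, T; KTB would additionally require S to be symmetric. The strongest is T.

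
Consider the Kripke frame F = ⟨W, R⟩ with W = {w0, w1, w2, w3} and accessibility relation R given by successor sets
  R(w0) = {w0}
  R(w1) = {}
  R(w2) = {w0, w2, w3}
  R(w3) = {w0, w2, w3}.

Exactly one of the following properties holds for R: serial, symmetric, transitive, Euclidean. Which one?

transitive

Serial: no — w1 has no R-successor.
Symmetric: no — w2 R w0 but not w0 R w2.
Transitive: yes — every two-step R-path is closed by a direct edge.
Euclidean: no — w2 R w0 and w2 R w3, but not w0 R w3.
Only transitive holds.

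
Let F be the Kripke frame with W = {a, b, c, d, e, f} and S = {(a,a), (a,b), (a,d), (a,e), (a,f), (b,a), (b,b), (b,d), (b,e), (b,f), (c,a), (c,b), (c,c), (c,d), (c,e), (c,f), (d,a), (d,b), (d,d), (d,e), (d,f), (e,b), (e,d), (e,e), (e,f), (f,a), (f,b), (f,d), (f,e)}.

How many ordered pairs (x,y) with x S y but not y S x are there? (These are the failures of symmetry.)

Enumerating: (a,e), (c,a), (c,b), (c,d), (c,e), (c,f).

6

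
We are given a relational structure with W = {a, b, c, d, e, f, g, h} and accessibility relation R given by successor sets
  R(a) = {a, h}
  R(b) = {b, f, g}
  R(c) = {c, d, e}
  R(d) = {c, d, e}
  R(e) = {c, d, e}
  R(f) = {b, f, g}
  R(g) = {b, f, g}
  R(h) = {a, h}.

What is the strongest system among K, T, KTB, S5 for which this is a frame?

Reflexive (axiom T): yes — every world is R-related to itself.
Symmetric (axiom B): yes — every pair in R has its reverse in R.
Euclidean (axiom 5): yes — any two successors of a common world are R-related.
So F validates K, T, KTB, S5. The strongest is S5.

S5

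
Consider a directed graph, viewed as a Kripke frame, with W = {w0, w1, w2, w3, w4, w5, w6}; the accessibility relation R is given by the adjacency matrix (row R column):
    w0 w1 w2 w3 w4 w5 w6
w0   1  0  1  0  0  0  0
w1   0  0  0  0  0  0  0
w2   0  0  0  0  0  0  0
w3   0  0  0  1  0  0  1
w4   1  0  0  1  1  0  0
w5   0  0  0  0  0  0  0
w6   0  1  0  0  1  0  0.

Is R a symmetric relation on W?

No

Symmetric: no — w0 R w2 but not w2 R w0.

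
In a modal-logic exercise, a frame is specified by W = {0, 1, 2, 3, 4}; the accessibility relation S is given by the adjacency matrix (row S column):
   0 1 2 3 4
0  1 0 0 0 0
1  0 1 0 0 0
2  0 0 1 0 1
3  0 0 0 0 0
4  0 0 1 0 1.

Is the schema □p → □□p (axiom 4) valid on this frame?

Yes

The schema 4 characterises exactly the transitive frames.
Transitive: yes — every two-step S-path is closed by a direct edge.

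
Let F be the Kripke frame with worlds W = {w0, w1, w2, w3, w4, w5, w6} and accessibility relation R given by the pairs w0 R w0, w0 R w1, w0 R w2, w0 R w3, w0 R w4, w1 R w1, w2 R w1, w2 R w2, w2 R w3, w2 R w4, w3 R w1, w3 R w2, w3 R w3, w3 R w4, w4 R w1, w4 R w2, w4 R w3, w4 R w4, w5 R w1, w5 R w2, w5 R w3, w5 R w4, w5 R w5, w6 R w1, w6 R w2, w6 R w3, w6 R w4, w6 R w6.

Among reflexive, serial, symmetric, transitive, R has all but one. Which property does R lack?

Reflexive: yes — every world is R-related to itself.
Serial: yes — every world has a successor (e.g. w0 R w0).
Symmetric: no — w0 R w1 but not w1 R w0.
Transitive: yes — every two-step R-path is closed by a direct edge.
Only symmetric fails.

symmetric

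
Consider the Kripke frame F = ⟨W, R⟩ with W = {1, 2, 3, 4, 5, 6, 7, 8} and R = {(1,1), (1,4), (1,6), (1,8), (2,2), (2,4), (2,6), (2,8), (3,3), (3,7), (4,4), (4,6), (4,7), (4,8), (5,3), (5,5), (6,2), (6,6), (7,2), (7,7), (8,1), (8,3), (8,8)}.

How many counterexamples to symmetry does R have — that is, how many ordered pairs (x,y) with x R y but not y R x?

11

Enumerating: (1,4), (1,6), (2,4), (2,8), (3,7), (4,6), (4,7), (4,8), (5,3), (7,2), (8,3).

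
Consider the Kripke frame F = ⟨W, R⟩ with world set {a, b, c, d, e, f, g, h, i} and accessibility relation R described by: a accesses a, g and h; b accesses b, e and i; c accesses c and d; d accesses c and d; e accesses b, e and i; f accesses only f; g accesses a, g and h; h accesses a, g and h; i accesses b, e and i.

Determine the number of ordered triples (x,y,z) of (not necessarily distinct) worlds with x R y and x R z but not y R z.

R is Euclidean; there are no such tuples.

0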